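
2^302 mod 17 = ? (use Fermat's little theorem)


Fermat's little theorem: if p is prime and gcd(a,p)=1, then a^(p-1) ≡ 1 (mod p)
p = 17 is prime, gcd(2,17) = 1
Reduce exponent: 302 mod 16 = 14
So 2^302 ≡ 2^14 (mod 17)
2^14 mod 17 = 13

2^302 ≡ 13 (mod 17)


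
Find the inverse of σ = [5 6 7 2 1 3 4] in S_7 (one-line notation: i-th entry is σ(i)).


To find σ⁻¹, swap domain and range:
σ(1) = 5 → σ⁻¹(5) = 1
σ(2) = 6 → σ⁻¹(6) = 2
σ(3) = 7 → σ⁻¹(7) = 3
σ(4) = 2 → σ⁻¹(2) = 4
σ(5) = 1 → σ⁻¹(1) = 5
σ(6) = 3 → σ⁻¹(3) = 6
σ(7) = 4 → σ⁻¹(4) = 7

σ⁻¹ = [5 4 6 7 1 2 3]


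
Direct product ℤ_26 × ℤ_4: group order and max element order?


|ℤ_26 × ℤ_4| = 26 × 4 = 104
Max element order = lcm(26,4) = 52
Cyclic? No (gcd=2)

|ℤ_26×ℤ_4| = 104, max element order = 52


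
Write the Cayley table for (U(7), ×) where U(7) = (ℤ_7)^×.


Elements: {1, 2, 3, 4, 5, 6}
Operation: multiplication mod 7
Entry (a, b) = (a × b) mod 7

Cayley table:
  | 1 | 2 | 3 | 4 | 5 | 6
1 | 1 | 2 | 3 | 4 | 5 | 6
2 | 2 | 4 | 6 | 1 | 3 | 5
3 | 3 | 6 | 2 | 5 | 1 | 4
4 | 4 | 1 | 5 | 2 | 6 | 3
5 | 5 | 3 | 1 | 6 | 4 | 2
6 | 6 | 5 | 4 | 3 | 2 | 1


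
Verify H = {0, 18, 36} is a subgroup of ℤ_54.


Subgroup test for H = {0, 18, 36} in (ℤ_54, +):
(1) 0 ∈ H? Yes
(2) Closure: for all a,b ∈ H, (a+b) mod 54 ∈ H? Yes
(3) Inverses: for all a ∈ H, -a mod 54 ∈ H? Yes

Yes, H is a subgroup of ℤ_54


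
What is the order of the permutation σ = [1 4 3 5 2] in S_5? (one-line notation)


Cycle decomposition: (2 4 5)
Cycle lengths: 3
Order = lcm(3) = 3

ord(σ) = 3


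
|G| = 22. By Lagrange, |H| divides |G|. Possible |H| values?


Lagrange's theorem: |H| divides |G|
|G| = 22
Divisors of 22: 1, 2, 11, 22

Possible subgroup orders: {1, 2, 11, 22}


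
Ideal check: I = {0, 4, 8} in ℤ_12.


Check ideal conditions for I = {0, 4, 8} in ℤ_12:
(1) I is an additive subgroup? Yes
(2) For r ∈ ℤ_12 and a ∈ I: r·a ∈ I? Yes

Yes, I is an ideal of ℤ_12


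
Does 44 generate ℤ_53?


g generates ℤ_n iff gcd(g, n) = 1
gcd(44, 53) = 1
Since gcd = 1, 44 is a generator.

Yes, 44 generates ℤ_53


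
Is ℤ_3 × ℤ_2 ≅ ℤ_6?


Comparing ℤ_3 × ℤ_2 and ℤ_6:
gcd(3,2) = 1, so ℤ_3 × ℤ_2 ≅ ℤ_6 (CRT)

Yes, ℤ_3 × ℤ_2 ≅ ℤ_6


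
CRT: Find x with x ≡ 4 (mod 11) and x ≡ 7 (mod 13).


m₁ = 11, m₂ = 13, gcd = 1, so CRT applies. M = m₁·m₂ = 143
Let M₁ = M/m₁ = 13, M₂ = M/m₂ = 11
Find y₁ ≡ M₁⁻¹ (mod m₁): 13⁻¹ ≡ 6 (mod 11)
Find y₂ ≡ M₂⁻¹ (mod m₂): 11⁻¹ ≡ 6 (mod 13)
x = a₁·M₁·y₁ + a₂·M₂·y₂ = 4·13·6 + 7·11·6 = 774
Reduce mod 143: x ≡ 59
Check: 59 mod 11 = 4 ✓, 59 mod 13 = 7 ✓

x ≡ 59 (mod 143)


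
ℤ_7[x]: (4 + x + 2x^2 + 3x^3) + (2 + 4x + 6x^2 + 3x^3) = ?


Add coefficients mod 7:
x^0: 4 + 2 = 6 (mod 7)
x^1: 1 + 4 = 5 (mod 7)
x^2: 2 + 6 = 1 (mod 7)
x^3: 3 + 3 = 6 (mod 7)
Result: 6 + 5x + x^2 + 6x^3

f + g = 6 + 5x + x^2 + 6x^3


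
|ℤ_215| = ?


ℤ_n has n elements.

|ℤ_215| = 215


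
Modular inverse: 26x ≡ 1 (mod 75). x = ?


Use the extended Euclidean algorithm to write 1 = 26·s + 75·t; then s mod 75 is the inverse.
Euclidean algorithm:
  26 = 0·75 + 26
  75 = 2·26 + 23
  26 = 1·23 + 3
  23 = 7·3 + 2
  3 = 1·2 + 1
  2 = 2·1 + 0
gcd(26,75) = 1
Back-substitution gives: 26·(26) + 75·(-9) = 1
So 26⁻¹ ≡ 26 ≡ 26 (mod 75)
Check: 26 × 26 = 676 ≡ 1 (mod 75) ✓

26⁻¹ ≡ 26 (mod 75)


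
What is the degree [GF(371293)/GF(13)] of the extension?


GF(371293) = GF(13^5), so the extension degree is 5

[GF(371293)/GF(13)] = 5


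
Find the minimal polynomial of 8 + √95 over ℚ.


Let α = 8 + √95. Then α - 8 = √95, so (α - 8)² = 95, giving α² - 16α - 31 = 0. Degree 2 and α ∉ ℚ, so this is the minimal polynomial.

Minimal polynomial: x² - 16x - 31


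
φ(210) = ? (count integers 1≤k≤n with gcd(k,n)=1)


Factor n: 210 = 2 × 3 × 5 × 7
φ(n) = n · ∏(1 - 1/p) over distinct primes p | n
φ(210) = 210 · (1 - 1/2) · (1 - 1/3) · (1 - 1/5) · (1 - 1/7) = 48

φ(210) = 48


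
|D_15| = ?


|D_n| = 2n (n rotations and n reflections)
|D_15| = 2×15 = 30

|D_15| = 30


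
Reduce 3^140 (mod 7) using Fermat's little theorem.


Fermat's little theorem: if p is prime and gcd(a,p)=1, then a^(p-1) ≡ 1 (mod p)
p = 7 is prime, gcd(3,7) = 1
Reduce exponent: 140 mod 6 = 2
So 3^140 ≡ 3^2 (mod 7)
3^2 mod 7 = 2

3^140 ≡ 2 (mod 7)


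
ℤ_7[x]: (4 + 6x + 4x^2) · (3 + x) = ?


Expand and collect like terms; reduce coefficients mod 7:
x^0: 4·3 = 12 ≡ 5 (mod 7)
x^1: 4·1 + 6·3 = 22 ≡ 1 (mod 7)
x^2: 6·1 + 4·3 = 18 ≡ 4 (mod 7)
x^3: 4·1 = 4 ≡ 4 (mod 7)
Result: 5 + x + 4x^2 + 4x^3

f · g = 5 + x + 4x^2 + 4x^3


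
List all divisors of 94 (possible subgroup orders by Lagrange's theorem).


Lagrange's theorem: |H| divides |G|
|G| = 94
Divisors of 94: 1, 2, 47, 94

Possible subgroup orders: {1, 2, 47, 94}


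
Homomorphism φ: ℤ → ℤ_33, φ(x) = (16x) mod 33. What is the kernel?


Kernel = preimage of identity
ker(φ) = {x ∈ ℤ : 16x ≡ 0 (mod 33)}. gcd(16,33) = 1, so 16x ≡ 0 (mod 33) ⟺ x ≡ 0 (mod 33/1 = 33). Hence ker(φ) = 33ℤ

ker(φ) = 33ℤ


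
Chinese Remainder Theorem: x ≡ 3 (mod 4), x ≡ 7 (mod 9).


m₁ = 4, m₂ = 9, gcd = 1, so CRT applies. M = m₁·m₂ = 36
Let M₁ = M/m₁ = 9, M₂ = M/m₂ = 4
Find y₁ ≡ M₁⁻¹ (mod m₁): 9⁻¹ ≡ 1 (mod 4)
Find y₂ ≡ M₂⁻¹ (mod m₂): 4⁻¹ ≡ 7 (mod 9)
x = a₁·M₁·y₁ + a₂·M₂·y₂ = 3·9·1 + 7·4·7 = 223
Reduce mod 36: x ≡ 7
Check: 7 mod 4 = 3 ✓, 7 mod 9 = 7 ✓

x ≡ 7 (mod 36)


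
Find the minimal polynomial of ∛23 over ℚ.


∛23 satisfies x³ - 23 = 0, irreducible over ℚ (no rational root; 23 is not a perfect cube)

Minimal polynomial: x³ - 23


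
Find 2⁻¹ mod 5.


Use the extended Euclidean algorithm to write 1 = 2·s + 5·t; then s mod 5 is the inverse.
Euclidean algorithm:
  2 = 0·5 + 2
  5 = 2·2 + 1
  2 = 2·1 + 0
gcd(2,5) = 1
Back-substitution gives: 2·(-2) + 5·(1) = 1
So 2⁻¹ ≡ -2 ≡ 3 (mod 5)
Check: 2 × 3 = 6 ≡ 1 (mod 5) ✓

2⁻¹ ≡ 3 (mod 5)


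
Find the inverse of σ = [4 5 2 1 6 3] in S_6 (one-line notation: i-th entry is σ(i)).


To find σ⁻¹, swap domain and range:
σ(1) = 4 → σ⁻¹(4) = 1
σ(2) = 5 → σ⁻¹(5) = 2
σ(3) = 2 → σ⁻¹(2) = 3
σ(4) = 1 → σ⁻¹(1) = 4
σ(5) = 6 → σ⁻¹(6) = 5
σ(6) = 3 → σ⁻¹(3) = 6

σ⁻¹ = [4 3 6 1 2 5]


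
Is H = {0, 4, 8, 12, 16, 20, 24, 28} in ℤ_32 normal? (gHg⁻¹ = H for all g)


H = {0, 4, 8, 12, 16, 20, 24, 28} in ℤ_32
ℤ_32 is abelian; every subgroup of an abelian group is normal

Yes, normal subgroup


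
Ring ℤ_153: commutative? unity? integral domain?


ℤ_153 is a commutative ring with unity 1; 153 = 3×51 is composite, so 3·51 ≡ 0 gives zero divisors (not an integral domain)
Commutative: Yes
Integral domain: No
Has unity: Yes

ℤ_153: Commutative=Yes, Unity=Yes


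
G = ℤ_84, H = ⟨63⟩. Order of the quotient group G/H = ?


|⟨63⟩| = n / gcd(63, 84) = 84 / 21 = 4
H is normal (ℤ_84 is abelian).
|G/H| = |G| / |H| = 84 / 4 = 21

|G/H| = 21


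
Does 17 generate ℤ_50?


g generates ℤ_n iff gcd(g, n) = 1
gcd(17, 50) = 1
Since gcd = 1, 17 is a generator.

Yes, 17 generates ℤ_50


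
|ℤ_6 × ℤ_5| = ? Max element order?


|ℤ_6 × ℤ_5| = 6 × 5 = 30
Max element order = lcm(6,5) = 30
Cyclic? Yes (gcd=1)

|ℤ_6×ℤ_5| = 30, max element order = 30


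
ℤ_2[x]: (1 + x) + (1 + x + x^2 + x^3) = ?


Add coefficients mod 2:
x^0: 1 + 1 = 0 (mod 2)
x^1: 1 + 1 = 0 (mod 2)
x^2: 0 + 1 = 1 (mod 2)
x^3: 0 + 1 = 1 (mod 2)
Result: x^2 + x^3

f + g = x^2 + x^3


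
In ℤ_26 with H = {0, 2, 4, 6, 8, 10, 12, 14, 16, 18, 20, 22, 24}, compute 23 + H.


23 + H = {23 + h (mod 26) : h ∈ H}
23+0=23, 23+2=25, 23+4=1, 23+6=3, 23+8=5, 23+10=7, 23+12=9, 23+14=11, 23+16=13, 23+18=15, 23+20=17, 23+22=19, 23+24=21
23 + H = {1, 3, 5, 7, 9, 11, 13, 15, 17, 19, 21, 23, 25} = 1 + H

23 + H = {1, 3, 5, 7, 9, 11, 13, 15, 17, 19, 21, 23, 25}


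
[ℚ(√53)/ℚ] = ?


√53 has minimal polynomial x² - 53 (irreducible over ℚ since 53 is squarefree)

[ℚ(√53)/ℚ] = 2


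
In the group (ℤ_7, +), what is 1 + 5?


Operation: addition mod 7
1 + 5 = (a + b) mod 7 with a = 1, b = 5

1 + 5 = 6


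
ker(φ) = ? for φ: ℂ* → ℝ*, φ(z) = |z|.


Kernel = preimage of identity
ker(φ) = {z ∈ ℂ* | |z| = 1} = unit circle S¹

ker(φ) = S¹ (unit circle)


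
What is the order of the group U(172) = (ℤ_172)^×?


U(n) is the group of units mod n; |U(n)| = φ(n)
|U(172)| = φ(172) = 84

|U(172) = (ℤ_172)^×| = 84


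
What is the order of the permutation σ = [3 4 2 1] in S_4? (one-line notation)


Cycle decomposition: (1 3 2 4)
Cycle lengths: 4
Order = lcm(4) = 4

ord(σ) = 4


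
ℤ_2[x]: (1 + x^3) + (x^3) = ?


Add coefficients mod 2:
x^0: 1 + 0 = 1 (mod 2)
x^1: 0 + 0 = 0 (mod 2)
x^2: 0 + 0 = 0 (mod 2)
x^3: 1 + 1 = 0 (mod 2)
Result: 1

f + g = 1


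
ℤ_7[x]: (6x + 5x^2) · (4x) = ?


Expand and collect like terms; reduce coefficients mod 7:
x^0: 0·0 = 0 ≡ 0 (mod 7)
x^1: 0·4 + 6·0 = 0 ≡ 0 (mod 7)
x^2: 6·4 + 5·0 = 24 ≡ 3 (mod 7)
x^3: 5·4 = 20 ≡ 6 (mod 7)
Result: 3x^2 + 6x^3

f · g = 3x^2 + 6x^3


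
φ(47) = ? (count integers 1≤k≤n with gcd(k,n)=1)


Factor n: 47 = 47
φ(n) = n · ∏(1 - 1/p) over distinct primes p | n
φ(47) = 47 · (1 - 1/47) = 46

φ(47) = 46


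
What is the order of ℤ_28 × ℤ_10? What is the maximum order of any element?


|ℤ_28 × ℤ_10| = 28 × 10 = 280
Max element order = lcm(28,10) = 140
Cyclic? No (gcd=2)

|ℤ_28×ℤ_10| = 280, max element order = 140


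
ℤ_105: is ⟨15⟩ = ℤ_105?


g generates ℤ_n iff gcd(g, n) = 1
gcd(15, 105) = 15
Since gcd = 15 ≠ 1, ⟨15⟩ has order 7 < 105, so 15 is not a generator.

No, 15 does not generate ℤ_105


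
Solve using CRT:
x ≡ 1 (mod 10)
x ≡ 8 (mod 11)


m₁ = 10, m₂ = 11, gcd = 1, so CRT applies. M = m₁·m₂ = 110
Let M₁ = M/m₁ = 11, M₂ = M/m₂ = 10
Find y₁ ≡ M₁⁻¹ (mod m₁): 11⁻¹ ≡ 1 (mod 10)
Find y₂ ≡ M₂⁻¹ (mod m₂): 10⁻¹ ≡ 10 (mod 11)
x = a₁·M₁·y₁ + a₂·M₂·y₂ = 1·11·1 + 8·10·10 = 811
Reduce mod 110: x ≡ 41
Check: 41 mod 10 = 1 ✓, 41 mod 11 = 8 ✓

x ≡ 41 (mod 110)


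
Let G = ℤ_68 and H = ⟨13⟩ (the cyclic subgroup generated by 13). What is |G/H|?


|⟨13⟩| = n / gcd(13, 68) = 68 / 1 = 68
H is normal (ℤ_68 is abelian).
|G/H| = |G| / |H| = 68 / 68 = 1

|G/H| = 1


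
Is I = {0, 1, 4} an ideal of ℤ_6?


Check ideal conditions for I = {0, 1, 4} in ℤ_6:
(1) I is an additive subgroup? No
(2) For r ∈ ℤ_6 and a ∈ I: r·a ∈ I? No  [counterexample: r=2, a=1, r·a mod 6 = 2 ∉ I]

No, I is not an ideal of ℤ_6


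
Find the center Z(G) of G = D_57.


Z(G) = {g ∈ G | gx = xg for all x ∈ G}
For odd n, Z(D_n) = {e}: no nontrivial rotation commutes with all reflections

Z(D_57) = {e}


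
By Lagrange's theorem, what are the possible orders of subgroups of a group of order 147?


Lagrange's theorem: |H| divides |G|
|G| = 147
Divisors of 147: 1, 3, 7, 21, 49, 147

Possible subgroup orders: {1, 3, 7, 21, 49, 147}


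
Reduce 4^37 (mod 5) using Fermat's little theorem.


Fermat's little theorem: if p is prime and gcd(a,p)=1, then a^(p-1) ≡ 1 (mod p)
p = 5 is prime, gcd(4,5) = 1
Reduce exponent: 37 mod 4 = 1
So 4^37 ≡ 4^1 (mod 5)
4^1 mod 5 = 4

4^37 ≡ 4 (mod 5)


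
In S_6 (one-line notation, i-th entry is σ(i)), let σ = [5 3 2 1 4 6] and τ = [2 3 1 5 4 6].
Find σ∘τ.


σ∘τ: apply τ first, then σ
1 →τ 2 →σ 3
2 →τ 3 →σ 2
3 →τ 1 →σ 5
4 →τ 5 →σ 4
5 →τ 4 →σ 1
6 →τ 6 →σ 6

σ∘τ = [3 2 5 4 1 6]


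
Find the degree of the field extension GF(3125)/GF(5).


GF(3125) = GF(5^5), so the extension degree is 5

[GF(3125)/GF(5)] = 5


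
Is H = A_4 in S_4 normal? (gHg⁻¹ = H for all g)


H = A_4 in S_4
A_4 has index 2 in S_4, and every subgroup of index 2 is normal

Yes, normal subgroup


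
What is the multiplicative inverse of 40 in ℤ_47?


Use the extended Euclidean algorithm to write 1 = 40·s + 47·t; then s mod 47 is the inverse.
Euclidean algorithm:
  40 = 0·47 + 40
  47 = 1·40 + 7
  40 = 5·7 + 5
  7 = 1·5 + 2
  5 = 2·2 + 1
  2 = 2·1 + 0
gcd(40,47) = 1
Back-substitution gives: 40·(20) + 47·(-17) = 1
So 40⁻¹ ≡ 20 ≡ 20 (mod 47)
Check: 40 × 20 = 800 ≡ 1 (mod 47) ✓

40⁻¹ ≡ 20 (mod 47)


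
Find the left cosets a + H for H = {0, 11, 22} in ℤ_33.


H = {0, 11, 22}, |H| = 3
Number of cosets = |G|/|H| = 33/3 = 11
0 + H = {0, 11, 22}
1 + H = {1, 12, 23}
2 + H = {2, 13, 24}
3 + H = {3, 14, 25}
4 + H = {4, 15, 26}
5 + H = {5, 16, 27}
6 + H = {6, 17, 28}
7 + H = {7, 18, 29}
8 + H = {8, 19, 30}
9 + H = {9, 20, 31}
10 + H = {10, 21, 32}

Cosets: 0+H={0,11,22}; 1+H={1,12,23}; 2+H={2,13,24}; 3+H={3,14,25}; 4+H={4,15,26}; 5+H={5,16,27}; 6+H={6,17,28}; 7+H={7,18,29}; 8+H={8,19,30}; 9+H={9,20,31}; 10+H={10,21,32}


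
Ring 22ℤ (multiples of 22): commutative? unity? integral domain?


22ℤ is a commutative ring under +,× but has no multiplicative identity (1 ∉ 22ℤ); it has no zero divisors, but without unity it is not an integral domain
Commutative: Yes
Integral domain: No
Has unity: No

22ℤ (multiples of 22): Commutative=Yes, Unity=No


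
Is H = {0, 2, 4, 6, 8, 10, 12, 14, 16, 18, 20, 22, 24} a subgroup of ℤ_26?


Subgroup test for H = {0, 2, 4, 6, 8, 10, 12, 14, 16, 18, 20, 22, 24} in (ℤ_26, +):
(1) 0 ∈ H? Yes
(2) Closure: for all a,b ∈ H, (a+b) mod 26 ∈ H? Yes
(3) Inverses: for all a ∈ H, -a mod 26 ∈ H? Yes

Yes, H is a subgroup of ℤ_26


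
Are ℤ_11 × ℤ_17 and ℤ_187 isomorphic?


Comparing ℤ_11 × ℤ_17 and ℤ_187:
gcd(11,17) = 1, so ℤ_11 × ℤ_17 ≅ ℤ_187 (CRT)

Yes, ℤ_11 × ℤ_17 ≅ ℤ_187


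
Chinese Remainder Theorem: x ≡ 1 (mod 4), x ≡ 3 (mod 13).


m₁ = 4, m₂ = 13, gcd = 1, so CRT applies. M = m₁·m₂ = 52
Let M₁ = M/m₁ = 13, M₂ = M/m₂ = 4
Find y₁ ≡ M₁⁻¹ (mod m₁): 13⁻¹ ≡ 1 (mod 4)
Find y₂ ≡ M₂⁻¹ (mod m₂): 4⁻¹ ≡ 10 (mod 13)
x = a₁·M₁·y₁ + a₂·M₂·y₂ = 1·13·1 + 3·4·10 = 133
Reduce mod 52: x ≡ 29
Check: 29 mod 4 = 1 ✓, 29 mod 13 = 3 ✓

x ≡ 29 (mod 52)


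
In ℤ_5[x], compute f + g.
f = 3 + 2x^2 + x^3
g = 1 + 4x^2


Add coefficients mod 5:
x^0: 3 + 1 = 4 (mod 5)
x^1: 0 + 0 = 0 (mod 5)
x^2: 2 + 4 = 1 (mod 5)
x^3: 1 + 0 = 1 (mod 5)
Result: 4 + x^2 + x^3

f + g = 4 + x^2 + x^3


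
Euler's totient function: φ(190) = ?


Factor n: 190 = 2 × 5 × 19
φ(n) = n · ∏(1 - 1/p) over distinct primes p | n
φ(190) = 190 · (1 - 1/2) · (1 - 1/5) · (1 - 1/19) = 72

φ(190) = 72


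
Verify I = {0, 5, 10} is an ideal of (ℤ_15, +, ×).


Check ideal conditions for I = {0, 5, 10} in ℤ_15:
(1) I is an additive subgroup? Yes
(2) For r ∈ ℤ_15 and a ∈ I: r·a ∈ I? Yes

Yes, I is an ideal of ℤ_15


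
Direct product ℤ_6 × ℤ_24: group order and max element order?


|ℤ_6 × ℤ_24| = 6 × 24 = 144
Max element order = lcm(6,24) = 24
Cyclic? No (gcd=6)

|ℤ_6×ℤ_24| = 144, max element order = 24


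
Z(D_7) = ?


Z(G) = {g ∈ G | gx = xg for all x ∈ G}
For odd n, Z(D_n) = {e}: no nontrivial rotation commutes with all reflections

Z(D_7) = {e}


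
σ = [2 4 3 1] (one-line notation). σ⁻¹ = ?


To find σ⁻¹, swap domain and range:
σ(1) = 2 → σ⁻¹(2) = 1
σ(2) = 4 → σ⁻¹(4) = 2
σ(3) = 3 → σ⁻¹(3) = 3
σ(4) = 1 → σ⁻¹(1) = 4

σ⁻¹ = [4 1 3 2]


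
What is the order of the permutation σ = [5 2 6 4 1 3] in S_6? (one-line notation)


Cycle decomposition: (1 5) (3 6)
Cycle lengths: 2, 2
Order = lcm(2, 2) = 2

ord(σ) = 2


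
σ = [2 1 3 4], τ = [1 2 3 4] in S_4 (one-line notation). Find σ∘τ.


σ∘τ: apply τ first, then σ
1 →τ 1 →σ 2
2 →τ 2 →σ 1
3 →τ 3 →σ 3
4 →τ 4 →σ 4

σ∘τ = [2 1 3 4]


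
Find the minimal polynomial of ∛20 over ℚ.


∛20 satisfies x³ - 20 = 0, irreducible over ℚ (no rational root; 20 is not a perfect cube)

Minimal polynomial: x³ - 20


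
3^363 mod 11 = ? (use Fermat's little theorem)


Fermat's little theorem: if p is prime and gcd(a,p)=1, then a^(p-1) ≡ 1 (mod p)
p = 11 is prime, gcd(3,11) = 1
Reduce exponent: 363 mod 10 = 3
So 3^363 ≡ 3^3 (mod 11)
3^3 mod 11 = 5

3^363 ≡ 5 (mod 11)


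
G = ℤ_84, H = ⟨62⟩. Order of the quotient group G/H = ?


|⟨62⟩| = n / gcd(62, 84) = 84 / 2 = 42
H is normal (ℤ_84 is abelian).
|G/H| = |G| / |H| = 84 / 42 = 2

|G/H| = 2


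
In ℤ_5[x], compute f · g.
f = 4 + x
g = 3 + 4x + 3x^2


Expand and collect like terms; reduce coefficients mod 5:
x^0: 4·3 = 12 ≡ 2 (mod 5)
x^1: 4·4 + 1·3 = 19 ≡ 4 (mod 5)
x^2: 4·3 + 1·4 = 16 ≡ 1 (mod 5)
x^3: 1·3 = 3 ≡ 3 (mod 5)
Result: 2 + 4x + x^2 + 3x^3

f · g = 2 + 4x + x^2 + 3x^3


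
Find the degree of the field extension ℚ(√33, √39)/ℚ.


[ℚ(√33,√39):ℚ] = [ℚ(√33,√39):ℚ(√33)]·[ℚ(√33):ℚ] = 2·2 = 4

[ℚ(√33, √39)/ℚ] = 4


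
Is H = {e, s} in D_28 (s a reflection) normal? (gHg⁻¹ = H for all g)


H = {e, s} in D_28 (s a reflection)
r·s·r⁻¹ = sr⁻² ≠ s for n ≥ 3, so {e, s} is not closed under conjugation

No, not a normal subgroup


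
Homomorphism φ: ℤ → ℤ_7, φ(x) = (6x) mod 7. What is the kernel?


Kernel = preimage of identity
ker(φ) = {x ∈ ℤ : 6x ≡ 0 (mod 7)}. gcd(6,7) = 1, so 6x ≡ 0 (mod 7) ⟺ x ≡ 0 (mod 7/1 = 7). Hence ker(φ) = 7ℤ

ker(φ) = 7ℤ


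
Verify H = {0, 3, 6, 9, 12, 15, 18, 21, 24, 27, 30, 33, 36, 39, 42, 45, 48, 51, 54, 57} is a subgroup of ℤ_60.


Subgroup test for H = {0, 3, 6, 9, 12, 15, 18, 21, 24, 27, 30, 33, 36, 39, 42, 45, 48, 51, 54, 57} in (ℤ_60, +):
(1) 0 ∈ H? Yes
(2) Closure: for all a,b ∈ H, (a+b) mod 60 ∈ H? Yes
(3) Inverses: for all a ∈ H, -a mod 60 ∈ H? Yes

Yes, H is a subgroup of ℤ_60


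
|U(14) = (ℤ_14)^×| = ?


U(n) is the group of units mod n; |U(n)| = φ(n)
|U(14)| = φ(14) = 6

|U(14) = (ℤ_14)^×| = 6


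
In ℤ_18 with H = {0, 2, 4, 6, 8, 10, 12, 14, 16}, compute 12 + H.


12 + H = {12 + h (mod 18) : h ∈ H}
12+0=12, 12+2=14, 12+4=16, 12+6=0, 12+8=2, 12+10=4, 12+12=6, 12+14=8, 12+16=10
12 + H = {0, 2, 4, 6, 8, 10, 12, 14, 16} = 0 + H

12 + H = {0, 2, 4, 6, 8, 10, 12, 14, 16}


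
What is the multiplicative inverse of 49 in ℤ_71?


Use the extended Euclidean algorithm to write 1 = 49·s + 71·t; then s mod 71 is the inverse.
Euclidean algorithm:
  49 = 0·71 + 49
  71 = 1·49 + 22
  49 = 2·22 + 5
  22 = 4·5 + 2
  5 = 2·2 + 1
  2 = 2·1 + 0
gcd(49,71) = 1
Back-substitution gives: 49·(29) + 71·(-20) = 1
So 49⁻¹ ≡ 29 ≡ 29 (mod 71)
Check: 49 × 29 = 1421 ≡ 1 (mod 71) ✓

49⁻¹ ≡ 29 (mod 71)


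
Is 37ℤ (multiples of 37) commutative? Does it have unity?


37ℤ is a commutative ring under +,× but has no multiplicative identity (1 ∉ 37ℤ); it has no zero divisors, but without unity it is not an integral domain
Commutative: Yes
Integral domain: No
Has unity: No

37ℤ (multiples of 37): Commutative=Yes, Unity=No


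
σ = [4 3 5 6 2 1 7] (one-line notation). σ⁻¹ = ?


To find σ⁻¹, swap domain and range:
σ(1) = 4 → σ⁻¹(4) = 1
σ(2) = 3 → σ⁻¹(3) = 2
σ(3) = 5 → σ⁻¹(5) = 3
σ(4) = 6 → σ⁻¹(6) = 4
σ(5) = 2 → σ⁻¹(2) = 5
σ(6) = 1 → σ⁻¹(1) = 6
σ(7) = 7 → σ⁻¹(7) = 7

σ⁻¹ = [6 5 2 1 3 4 7]


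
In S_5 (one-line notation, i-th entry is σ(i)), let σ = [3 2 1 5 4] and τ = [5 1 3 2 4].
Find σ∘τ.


σ∘τ: apply τ first, then σ
1 →τ 5 →σ 4
2 →τ 1 →σ 3
3 →τ 3 →σ 1
4 →τ 2 →σ 2
5 →τ 4 →σ 5

σ∘τ = [4 3 1 2 5]


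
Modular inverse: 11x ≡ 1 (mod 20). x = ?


Use the extended Euclidean algorithm to write 1 = 11·s + 20·t; then s mod 20 is the inverse.
Euclidean algorithm:
  11 = 0·20 + 11
  20 = 1·11 + 9
  11 = 1·9 + 2
  9 = 4·2 + 1
  2 = 2·1 + 0
gcd(11,20) = 1
Back-substitution gives: 11·(-9) + 20·(5) = 1
So 11⁻¹ ≡ -9 ≡ 11 (mod 20)
Check: 11 × 11 = 121 ≡ 1 (mod 20) ✓

11⁻¹ ≡ 11 (mod 20)


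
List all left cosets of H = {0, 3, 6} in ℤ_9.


H = {0, 3, 6}, |H| = 3
Number of cosets = |G|/|H| = 9/3 = 3
0 + H = {0, 3, 6}
1 + H = {1, 4, 7}
2 + H = {2, 5, 8}

Cosets: 0+H={0,3,6}; 1+H={1,4,7}; 2+H={2,5,8}


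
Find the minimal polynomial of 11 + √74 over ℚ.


Let α = 11 + √74. Then α - 11 = √74, so (α - 11)² = 74, giving α² - 22α + 47 = 0. Degree 2 and α ∉ ℚ, so this is the minimal polynomial.

Minimal polynomial: x² - 22x + 47


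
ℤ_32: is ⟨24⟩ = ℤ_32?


g generates ℤ_n iff gcd(g, n) = 1
gcd(24, 32) = 8
Since gcd = 8 ≠ 1, ⟨24⟩ has order 4 < 32, so 24 is not a generator.

No, 24 does not generate ℤ_32


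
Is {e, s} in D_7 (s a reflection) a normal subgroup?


H = {e, s} in D_7 (s a reflection)
r·s·r⁻¹ = sr⁻² ≠ s for n ≥ 3, so {e, s} is not closed under conjugation

No, not a normal subgroup


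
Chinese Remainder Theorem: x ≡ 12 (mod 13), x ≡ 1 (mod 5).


m₁ = 13, m₂ = 5, gcd = 1, so CRT applies. M = m₁·m₂ = 65
Let M₁ = M/m₁ = 5, M₂ = M/m₂ = 13
Find y₁ ≡ M₁⁻¹ (mod m₁): 5⁻¹ ≡ 8 (mod 13)
Find y₂ ≡ M₂⁻¹ (mod m₂): 13⁻¹ ≡ 2 (mod 5)
x = a₁·M₁·y₁ + a₂·M₂·y₂ = 12·5·8 + 1·13·2 = 506
Reduce mod 65: x ≡ 51
Check: 51 mod 13 = 12 ✓, 51 mod 5 = 1 ✓

x ≡ 51 (mod 65)


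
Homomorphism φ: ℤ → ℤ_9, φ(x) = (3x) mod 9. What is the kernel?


Kernel = preimage of identity
ker(φ) = {x ∈ ℤ : 3x ≡ 0 (mod 9)}. gcd(3,9) = 3, so 3x ≡ 0 (mod 9) ⟺ x ≡ 0 (mod 9/3 = 3). Hence ker(φ) = 3ℤ

ker(φ) = 3ℤ


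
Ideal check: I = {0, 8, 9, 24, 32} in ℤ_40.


Check ideal conditions for I = {0, 8, 9, 24, 32} in ℤ_40:
(1) I is an additive subgroup? No
(2) For r ∈ ℤ_40 and a ∈ I: r·a ∈ I? No  [counterexample: r=2, a=8, r·a mod 40 = 16 ∉ I]

No, I is not an ideal of ℤ_40


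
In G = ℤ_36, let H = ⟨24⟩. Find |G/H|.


|⟨24⟩| = n / gcd(24, 36) = 36 / 12 = 3
H is normal (ℤ_36 is abelian).
|G/H| = |G| / |H| = 36 / 3 = 12

|G/H| = 12


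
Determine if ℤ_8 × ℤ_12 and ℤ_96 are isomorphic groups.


Comparing ℤ_8 × ℤ_12 and ℤ_96:
gcd(8,12) = 4 ≠ 1. Max element order in ℤ_8×ℤ_12 is lcm(8,12) = 24 < 96, so it has no element of order 96

No, ℤ_8 × ℤ_12 ≇ ℤ_96


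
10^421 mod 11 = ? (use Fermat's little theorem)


Fermat's little theorem: if p is prime and gcd(a,p)=1, then a^(p-1) ≡ 1 (mod p)
p = 11 is prime, gcd(10,11) = 1
Reduce exponent: 421 mod 10 = 1
So 10^421 ≡ 10^1 (mod 11)
10^1 mod 11 = 10

10^421 ≡ 10 (mod 11)


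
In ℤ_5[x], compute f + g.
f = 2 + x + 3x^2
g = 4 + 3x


Add coefficients mod 5:
x^0: 2 + 4 = 1 (mod 5)
x^1: 1 + 3 = 4 (mod 5)
x^2: 3 + 0 = 3 (mod 5)
Result: 1 + 4x + 3x^2

f + g = 1 + 4x + 3x^2


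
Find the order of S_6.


|S_n| = n! (number of permutations of n symbols)
|S_6| = 6! = 720

|S_6| = 720


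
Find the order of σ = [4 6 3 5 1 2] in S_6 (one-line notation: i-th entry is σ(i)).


Cycle decomposition: (1 4 5) (2 6)
Cycle lengths: 3, 2
Order = lcm(3, 2) = 6

ord(σ) = 6


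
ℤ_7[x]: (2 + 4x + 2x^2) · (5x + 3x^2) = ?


Expand and collect like terms; reduce coefficients mod 7:
x^0: 2·0 = 0 ≡ 0 (mod 7)
x^1: 2·5 + 4·0 = 10 ≡ 3 (mod 7)
x^2: 2·3 + 4·5 + 2·0 = 26 ≡ 5 (mod 7)
x^3: 4·3 + 2·5 = 22 ≡ 1 (mod 7)
x^4: 2·3 = 6 ≡ 6 (mod 7)
Result: 3x + 5x^2 + x^3 + 6x^4

f · g = 3x + 5x^2 + x^3 + 6x^4


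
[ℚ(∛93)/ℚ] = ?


∛93 has minimal polynomial x³ - 93 (irreducible over ℚ since 93 is not a perfect cube)

[ℚ(∛93)/ℚ] = 3


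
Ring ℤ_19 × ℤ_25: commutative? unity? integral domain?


Direct product ring; commutative with unity (1,1); but (1,0)·(0,1) = (0,0) gives zero divisors, so not an integral domain
Commutative: Yes
Integral domain: No
Has unity: Yes

ℤ_19 × ℤ_25: Commutative=Yes, Unity=Yes


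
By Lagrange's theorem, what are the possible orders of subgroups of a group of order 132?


Lagrange's theorem: |H| divides |G|
|G| = 132
Divisors of 132: 1, 2, 3, 4, 6, 11, 12, 22, 33, 44, 66, 132

Possible subgroup orders: {1, 2, 3, 4, 6, 11, 12, 22, 33, 44, 66, 132}


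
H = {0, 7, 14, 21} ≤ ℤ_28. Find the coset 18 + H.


18 + H = {18 + h (mod 28) : h ∈ H}
18+0=18, 18+7=25, 18+14=4, 18+21=11
18 + H = {4, 11, 18, 25} = 4 + H

18 + H = {4, 11, 18, 25}


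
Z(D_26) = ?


Z(G) = {g ∈ G | gx = xg for all x ∈ G}
For even n, Z(D_n) = {e, r^(n/2)}: the 180° rotation r^13 commutes with every reflection and rotation

Z(D_26) = {e, r^13}


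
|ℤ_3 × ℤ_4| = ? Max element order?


|ℤ_3 × ℤ_4| = 3 × 4 = 12
Max element order = lcm(3,4) = 12
Cyclic? Yes (gcd=1)

|ℤ_3×ℤ_4| = 12, max element order = 12


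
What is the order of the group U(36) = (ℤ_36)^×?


U(n) is the group of units mod n; |U(n)| = φ(n)
|U(36)| = φ(36) = 12

|U(36) = (ℤ_36)^×| = 12


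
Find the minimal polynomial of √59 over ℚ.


√59 satisfies x² - 59 = 0, irreducible over ℚ since 59 is squarefree

Minimal polynomial: x² - 59


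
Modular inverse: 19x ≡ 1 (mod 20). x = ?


Use the extended Euclidean algorithm to write 1 = 19·s + 20·t; then s mod 20 is the inverse.
Euclidean algorithm:
  19 = 0·20 + 19
  20 = 1·19 + 1
  19 = 19·1 + 0
gcd(19,20) = 1
Back-substitution gives: 19·(-1) + 20·(1) = 1
So 19⁻¹ ≡ -1 ≡ 19 (mod 20)
Check: 19 × 19 = 361 ≡ 1 (mod 20) ✓

19⁻¹ ≡ 19 (mod 20)


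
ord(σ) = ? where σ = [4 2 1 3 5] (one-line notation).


Cycle decomposition: (1 4 3)
Cycle lengths: 3
Order = lcm(3) = 3

ord(σ) = 3


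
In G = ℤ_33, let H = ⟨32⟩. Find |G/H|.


|⟨32⟩| = n / gcd(32, 33) = 33 / 1 = 33
H is normal (ℤ_33 is abelian).
|G/H| = |G| / |H| = 33 / 33 = 1

|G/H| = 1


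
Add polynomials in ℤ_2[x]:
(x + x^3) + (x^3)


Add coefficients mod 2:
x^0: 0 + 0 = 0 (mod 2)
x^1: 1 + 0 = 1 (mod 2)
x^2: 0 + 0 = 0 (mod 2)
x^3: 1 + 1 = 0 (mod 2)
Result: x

f + g = x


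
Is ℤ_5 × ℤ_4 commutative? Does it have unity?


Direct product ring; commutative with unity (1,1); but (1,0)·(0,1) = (0,0) gives zero divisors, so not an integral domain
Commutative: Yes
Integral domain: No
Has unity: Yes

ℤ_5 × ℤ_4: Commutative=Yes, Unity=Yes


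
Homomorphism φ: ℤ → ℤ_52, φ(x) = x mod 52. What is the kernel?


Kernel = preimage of identity
ker(φ) = {x ∈ ℤ : x ≡ 0 (mod 52)} = 52ℤ = {0, ±52, ±104, ...}

ker(φ) = 52ℤ


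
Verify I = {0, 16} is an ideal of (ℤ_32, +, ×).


Check ideal conditions for I = {0, 16} in ℤ_32:
(1) I is an additive subgroup? Yes
(2) For r ∈ ℤ_32 and a ∈ I: r·a ∈ I? Yes

Yes, I is an ideal of ℤ_32


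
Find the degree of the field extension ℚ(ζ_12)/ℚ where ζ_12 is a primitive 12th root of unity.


[ℚ(ζ_n):ℚ] = deg Φ_n(x) = φ(n). Here φ(12) = 4

[ℚ(ζ_12)/ℚ where ζ_12 is a primitive 12th root of unity] = 4


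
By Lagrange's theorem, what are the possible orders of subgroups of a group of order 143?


Lagrange's theorem: |H| divides |G|
|G| = 143
Divisors of 143: 1, 11, 13, 143

Possible subgroup orders: {1, 11, 13, 143}


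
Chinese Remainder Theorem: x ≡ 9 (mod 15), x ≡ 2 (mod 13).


m₁ = 15, m₂ = 13, gcd = 1, so CRT applies. M = m₁·m₂ = 195
Let M₁ = M/m₁ = 13, M₂ = M/m₂ = 15
Find y₁ ≡ M₁⁻¹ (mod m₁): 13⁻¹ ≡ 7 (mod 15)
Find y₂ ≡ M₂⁻¹ (mod m₂): 15⁻¹ ≡ 7 (mod 13)
x = a₁·M₁·y₁ + a₂·M₂·y₂ = 9·13·7 + 2·15·7 = 1029
Reduce mod 195: x ≡ 54
Check: 54 mod 15 = 9 ✓, 54 mod 13 = 2 ✓

x ≡ 54 (mod 195)


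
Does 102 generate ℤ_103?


g generates ℤ_n iff gcd(g, n) = 1
gcd(102, 103) = 1
Since gcd = 1, 102 is a generator.

Yes, 102 generates ℤ_103


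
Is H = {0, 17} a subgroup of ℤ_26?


Subgroup test for H = {0, 17} in (ℤ_26, +):
(1) 0 ∈ H? Yes
(2) Closure: for all a,b ∈ H, (a+b) mod 26 ∈ H? No  [counterexample: 17 + 17 = 8 ∉ H]
(3) Inverses: for all a ∈ H, -a mod 26 ∈ H? No

No, H is not a subgroup of ℤ_26


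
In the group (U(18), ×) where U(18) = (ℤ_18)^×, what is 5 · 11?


Operation: multiplication mod 18
5 · 11 = (a × b) mod 18 with a = 5, b = 11

5 · 11 = 1


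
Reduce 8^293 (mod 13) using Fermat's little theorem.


Fermat's little theorem: if p is prime and gcd(a,p)=1, then a^(p-1) ≡ 1 (mod p)
p = 13 is prime, gcd(8,13) = 1
Reduce exponent: 293 mod 12 = 5
So 8^293 ≡ 8^5 (mod 13)
8^5 mod 13 = 8

8^293 ≡ 8 (mod 13)


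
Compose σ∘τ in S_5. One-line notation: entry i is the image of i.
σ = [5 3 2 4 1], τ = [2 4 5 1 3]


σ∘τ: apply τ first, then σ
1 →τ 2 →σ 3
2 →τ 4 →σ 4
3 →τ 5 →σ 1
4 →τ 1 →σ 5
5 →τ 3 →σ 2

σ∘τ = [3 4 1 5 2]


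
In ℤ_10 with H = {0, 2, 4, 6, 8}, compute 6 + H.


6 + H = {6 + h (mod 10) : h ∈ H}
6+0=6, 6+2=8, 6+4=0, 6+6=2, 6+8=4
6 + H = {0, 2, 4, 6, 8} = 0 + H

6 + H = {0, 2, 4, 6, 8}


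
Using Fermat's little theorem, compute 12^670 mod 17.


Fermat's little theorem: if p is prime and gcd(a,p)=1, then a^(p-1) ≡ 1 (mod p)
p = 17 is prime, gcd(12,17) = 1
Reduce exponent: 670 mod 16 = 14
So 12^670 ≡ 12^14 (mod 17)
12^14 mod 17 = 15

12^670 ≡ 15 (mod 17)


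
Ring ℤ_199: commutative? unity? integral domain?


ℤ_199 is a commutative ring with unity 1; 199 is prime, so ℤ_199 is a field (hence an integral domain)
Commutative: Yes
Integral domain: Yes
Has unity: Yes

ℤ_199: Commutative=Yes, Unity=Yes


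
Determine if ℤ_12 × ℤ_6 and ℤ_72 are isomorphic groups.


Comparing ℤ_12 × ℤ_6 and ℤ_72:
gcd(12,6) = 6 ≠ 1. Max element order in ℤ_12×ℤ_6 is lcm(12,6) = 12 < 72, so it has no element of order 72

No, ℤ_12 × ℤ_6 ≇ ℤ_72


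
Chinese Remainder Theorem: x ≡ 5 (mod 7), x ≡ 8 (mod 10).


m₁ = 7, m₂ = 10, gcd = 1, so CRT applies. M = m₁·m₂ = 70
Let M₁ = M/m₁ = 10, M₂ = M/m₂ = 7
Find y₁ ≡ M₁⁻¹ (mod m₁): 10⁻¹ ≡ 5 (mod 7)
Find y₂ ≡ M₂⁻¹ (mod m₂): 7⁻¹ ≡ 3 (mod 10)
x = a₁·M₁·y₁ + a₂·M₂·y₂ = 5·10·5 + 8·7·3 = 418
Reduce mod 70: x ≡ 68
Check: 68 mod 7 = 5 ✓, 68 mod 10 = 8 ✓

x ≡ 68 (mod 70)


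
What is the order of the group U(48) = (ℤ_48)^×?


U(n) is the group of units mod n; |U(n)| = φ(n)
|U(48)| = φ(48) = 16

|U(48) = (ℤ_48)^×| = 16


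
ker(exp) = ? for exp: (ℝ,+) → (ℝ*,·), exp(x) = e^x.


Kernel = preimage of identity
ker(exp) = {x ∈ ℝ | e^x = 1} = {0}

ker(exp) = {0}


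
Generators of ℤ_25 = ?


g generates ℤ_n iff gcd(g,n) = 1
Prime factors of 25: 5
Generators are g ∈ {1,...,24} not divisible by any of these primes.
Generators: {1, 2, 3, 4, 6, 7, 8, 9, 11, 12, 13, 14, 16, 17, 18, 19, 21, 22, 23, 24}
Number of generators = φ(25) = 20

Generators of ℤ_25 = {1, 2, 3, 4, 6, 7, 8, 9, 11, 12, 13, 14, 16, 17, 18, 19, 21, 22, 23, 24}


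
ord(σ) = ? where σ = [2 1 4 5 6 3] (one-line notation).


Cycle decomposition: (1 2) (3 4 5 6)
Cycle lengths: 2, 4
Order = lcm(2, 4) = 4

ord(σ) = 4


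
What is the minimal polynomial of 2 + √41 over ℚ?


Let α = 2 + √41. Then α - 2 = √41, so (α - 2)² = 41, giving α² - 4α - 37 = 0. Degree 2 and α ∉ ℚ, so this is the minimal polynomial.

Minimal polynomial: x² - 4x - 37


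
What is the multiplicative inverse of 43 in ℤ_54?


Use the extended Euclidean algorithm to write 1 = 43·s + 54·t; then s mod 54 is the inverse.
Euclidean algorithm:
  43 = 0·54 + 43
  54 = 1·43 + 11
  43 = 3·11 + 10
  11 = 1·10 + 1
  10 = 10·1 + 0
gcd(43,54) = 1
Back-substitution gives: 43·(-5) + 54·(4) = 1
So 43⁻¹ ≡ -5 ≡ 49 (mod 54)
Check: 43 × 49 = 2107 ≡ 1 (mod 54) ✓

43⁻¹ ≡ 49 (mod 54)


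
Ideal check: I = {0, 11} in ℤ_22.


Check ideal conditions for I = {0, 11} in ℤ_22:
(1) I is an additive subgroup? Yes
(2) For r ∈ ℤ_22 and a ∈ I: r·a ∈ I? Yes

Yes, I is an ideal of ℤ_22


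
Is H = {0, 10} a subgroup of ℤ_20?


Subgroup test for H = {0, 10} in (ℤ_20, +):
(1) 0 ∈ H? Yes
(2) Closure: for all a,b ∈ H, (a+b) mod 20 ∈ H? Yes
(3) Inverses: for all a ∈ H, -a mod 20 ∈ H? Yes

Yes, H is a subgroup of ℤ_20


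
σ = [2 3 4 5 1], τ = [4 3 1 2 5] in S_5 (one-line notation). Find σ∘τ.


σ∘τ: apply τ first, then σ
1 →τ 4 →σ 5
2 →τ 3 →σ 4
3 →τ 1 →σ 2
4 →τ 2 →σ 3
5 →τ 5 →σ 1

σ∘τ = [5 4 2 3 1]


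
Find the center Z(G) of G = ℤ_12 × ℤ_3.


Z(G) = {g ∈ G | gx = xg for all x ∈ G}
Direct product of abelian groups is abelian, so Z(G) = G

Z(ℤ_12 × ℤ_3) = ℤ_12 × ℤ_3


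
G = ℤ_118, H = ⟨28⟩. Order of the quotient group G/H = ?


|⟨28⟩| = n / gcd(28, 118) = 118 / 2 = 59
H is normal (ℤ_118 is abelian).
|G/H| = |G| / |H| = 118 / 59 = 2

|G/H| = 2


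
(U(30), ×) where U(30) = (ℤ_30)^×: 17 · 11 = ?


Operation: multiplication mod 30
17 · 11 = (a × b) mod 30 with a = 17, b = 11

17 · 11 = 7


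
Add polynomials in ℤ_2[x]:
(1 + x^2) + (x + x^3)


Add coefficients mod 2:
x^0: 1 + 0 = 1 (mod 2)
x^1: 0 + 1 = 1 (mod 2)
x^2: 1 + 0 = 1 (mod 2)
x^3: 0 + 1 = 1 (mod 2)
Result: 1 + x + x^2 + x^3

f + g = 1 + x + x^2 + x^3


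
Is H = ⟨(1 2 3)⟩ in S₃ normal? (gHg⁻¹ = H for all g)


H = ⟨(1 2 3)⟩ in S₃
⟨(1 2 3)⟩ has order 3 and index 2 in S₃; index-2 subgroups are normal

Yes, normal subgroup


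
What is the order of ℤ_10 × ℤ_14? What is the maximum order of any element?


|ℤ_10 × ℤ_14| = 10 × 14 = 140
Max element order = lcm(10,14) = 70
Cyclic? No (gcd=2)

|ℤ_10×ℤ_14| = 140, max element order = 70


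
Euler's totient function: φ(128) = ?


Factor n: 128 = 2^7
φ(n) = n · ∏(1 - 1/p) over distinct primes p | n
φ(128) = 128 · (1 - 1/2) = 64

φ(128) = 64


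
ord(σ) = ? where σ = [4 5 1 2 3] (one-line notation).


Cycle decomposition: (1 4 2 5 3)
Cycle lengths: 5
Order = lcm(5) = 5

ord(σ) = 5


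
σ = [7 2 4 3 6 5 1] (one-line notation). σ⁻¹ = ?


To find σ⁻¹, swap domain and range:
σ(1) = 7 → σ⁻¹(7) = 1
σ(2) = 2 → σ⁻¹(2) = 2
σ(3) = 4 → σ⁻¹(4) = 3
σ(4) = 3 → σ⁻¹(3) = 4
σ(5) = 6 → σ⁻¹(6) = 5
σ(6) = 5 → σ⁻¹(5) = 6
σ(7) = 1 → σ⁻¹(1) = 7

σ⁻¹ = [7 2 4 3 6 5 1]


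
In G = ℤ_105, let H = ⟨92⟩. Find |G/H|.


|⟨92⟩| = n / gcd(92, 105) = 105 / 1 = 105
H is normal (ℤ_105 is abelian).
|G/H| = |G| / |H| = 105 / 105 = 1

|G/H| = 1


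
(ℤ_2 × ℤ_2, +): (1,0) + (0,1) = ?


Operation: componentwise addition mod (2, 2)
(1,0) + (0,1) = ((a₁+b₁) mod 2, (a₂+b₂) mod 2) with a = (1,0), b = (0,1)

(1,0) + (0,1) = (1,1)


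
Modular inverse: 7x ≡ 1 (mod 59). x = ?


Use the extended Euclidean algorithm to write 1 = 7·s + 59·t; then s mod 59 is the inverse.
Euclidean algorithm:
  7 = 0·59 + 7
  59 = 8·7 + 3
  7 = 2·3 + 1
  3 = 3·1 + 0
gcd(7,59) = 1
Back-substitution gives: 7·(17) + 59·(-2) = 1
So 7⁻¹ ≡ 17 ≡ 17 (mod 59)
Check: 7 × 17 = 119 ≡ 1 (mod 59) ✓

7⁻¹ ≡ 17 (mod 59)


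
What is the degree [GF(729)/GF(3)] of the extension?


GF(729) = GF(3^6), so the extension degree is 6

[GF(729)/GF(3)] = 6


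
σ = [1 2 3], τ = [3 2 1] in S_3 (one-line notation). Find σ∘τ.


σ∘τ: apply τ first, then σ
1 →τ 3 →σ 3
2 →τ 2 →σ 2
3 →τ 1 →σ 1

σ∘τ = [3 2 1]


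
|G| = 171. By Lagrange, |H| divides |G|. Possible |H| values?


Lagrange's theorem: |H| divides |G|
|G| = 171
Divisors of 171: 1, 3, 9, 19, 57, 171

Possible subgroup orders: {1, 3, 9, 19, 57, 171}


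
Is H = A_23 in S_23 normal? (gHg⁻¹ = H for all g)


H = A_23 in S_23
A_23 has index 2 in S_23, and every subgroup of index 2 is normal

Yes, normal subgroup


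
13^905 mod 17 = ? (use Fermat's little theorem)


Fermat's little theorem: if p is prime and gcd(a,p)=1, then a^(p-1) ≡ 1 (mod p)
p = 17 is prime, gcd(13,17) = 1
Reduce exponent: 905 mod 16 = 9
So 13^905 ≡ 13^9 (mod 17)
13^9 mod 17 = 13

13^905 ≡ 13 (mod 17)


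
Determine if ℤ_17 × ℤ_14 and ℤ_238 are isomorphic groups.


Comparing ℤ_17 × ℤ_14 and ℤ_238:
gcd(17,14) = 1, so ℤ_17 × ℤ_14 ≅ ℤ_238 (CRT)

Yes, ℤ_17 × ℤ_14 ≅ ℤ_238


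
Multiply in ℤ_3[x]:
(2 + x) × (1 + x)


Expand and collect like terms; reduce coefficients mod 3:
x^0: 2·1 = 2 ≡ 2 (mod 3)
x^1: 2·1 + 1·1 = 3 ≡ 0 (mod 3)
x^2: 1·1 = 1 ≡ 1 (mod 3)
Result: 2 + x^2

f · g = 2 + x^2


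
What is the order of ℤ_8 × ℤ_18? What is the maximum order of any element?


|ℤ_8 × ℤ_18| = 8 × 18 = 144
Max element order = lcm(8,18) = 72
Cyclic? No (gcd=2)

|ℤ_8×ℤ_18| = 144, max element order = 72


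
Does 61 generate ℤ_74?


g generates ℤ_n iff gcd(g, n) = 1
gcd(61, 74) = 1
Since gcd = 1, 61 is a generator.

Yes, 61 generates ℤ_74


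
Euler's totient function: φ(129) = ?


Factor n: 129 = 3 × 43
φ(n) = n · ∏(1 - 1/p) over distinct primes p | n
φ(129) = 129 · (1 - 1/3) · (1 - 1/43) = 84

φ(129) = 84


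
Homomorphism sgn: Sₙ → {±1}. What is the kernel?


Kernel = preimage of identity
ker(sgn) = even permutations = Aₙ

ker(sgn) = Aₙ


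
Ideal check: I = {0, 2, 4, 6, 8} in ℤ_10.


Check ideal conditions for I = {0, 2, 4, 6, 8} in ℤ_10:
(1) I is an additive subgroup? Yes
(2) For r ∈ ℤ_10 and a ∈ I: r·a ∈ I? Yes

Yes, I is an ideal of ℤ_10


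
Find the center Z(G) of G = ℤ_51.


Z(G) = {g ∈ G | gx = xg for all x ∈ G}
ℤ_51 is abelian, so Z(G) = G

Z(ℤ_51) = ℤ_51


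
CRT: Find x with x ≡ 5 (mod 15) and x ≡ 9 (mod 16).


m₁ = 15, m₂ = 16, gcd = 1, so CRT applies. M = m₁·m₂ = 240
Let M₁ = M/m₁ = 16, M₂ = M/m₂ = 15
Find y₁ ≡ M₁⁻¹ (mod m₁): 16⁻¹ ≡ 1 (mod 15)
Find y₂ ≡ M₂⁻¹ (mod m₂): 15⁻¹ ≡ 15 (mod 16)
x = a₁·M₁·y₁ + a₂·M₂·y₂ = 5·16·1 + 9·15·15 = 2105
Reduce mod 240: x ≡ 185
Check: 185 mod 15 = 5 ✓, 185 mod 16 = 9 ✓

x ≡ 185 (mod 240)


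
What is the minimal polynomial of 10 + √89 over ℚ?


Let α = 10 + √89. Then α - 10 = √89, so (α - 10)² = 89, giving α² - 20α + 11 = 0. Degree 2 and α ∉ ℚ, so this is the minimal polynomial.

Minimal polynomial: x² - 20x + 11


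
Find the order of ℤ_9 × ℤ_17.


|A × B| = |A| · |B|
|ℤ_9 × ℤ_17| = 9 × 17 = 153

|ℤ_9 × ℤ_17| = 153


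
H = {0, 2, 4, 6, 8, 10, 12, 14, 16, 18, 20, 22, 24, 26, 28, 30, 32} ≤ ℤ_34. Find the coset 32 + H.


32 + H = {32 + h (mod 34) : h ∈ H}
32+0=32, 32+2=0, 32+4=2, 32+6=4, 32+8=6, 32+10=8, 32+12=10, 32+14=12, 32+16=14, 32+18=16, 32+20=18, 32+22=20, 32+24=22, 32+26=24, 32+28=26, 32+30=28, 32+32=30
32 + H = {0, 2, 4, 6, 8, 10, 12, 14, 16, 18, 20, 22, 24, 26, 28, 30, 32} = 0 + H

32 + H = {0, 2, 4, 6, 8, 10, 12, 14, 16, 18, 20, 22, 24, 26, 28, 30, 32}


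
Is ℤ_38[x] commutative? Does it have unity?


ℤ_38 has zero divisors (2·19 ≡ 0), and these lift to constant zero divisors in ℤ_38[x]; so not an integral domain
Commutative: Yes
Integral domain: No
Has unity: Yes

ℤ_38[x]: Commutative=Yes, Unity=Yes
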